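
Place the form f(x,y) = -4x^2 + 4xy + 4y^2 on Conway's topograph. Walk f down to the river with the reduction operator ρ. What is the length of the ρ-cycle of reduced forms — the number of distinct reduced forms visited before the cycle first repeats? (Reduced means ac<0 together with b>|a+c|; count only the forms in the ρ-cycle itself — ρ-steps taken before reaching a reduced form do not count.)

D = 80, ⌊√D⌋ = 8
river: ρ → (4,4,-4)
river: ρ → (-4,4,4)
ρ-cycle length = 2 (tail of 0 descent steps not counted)

2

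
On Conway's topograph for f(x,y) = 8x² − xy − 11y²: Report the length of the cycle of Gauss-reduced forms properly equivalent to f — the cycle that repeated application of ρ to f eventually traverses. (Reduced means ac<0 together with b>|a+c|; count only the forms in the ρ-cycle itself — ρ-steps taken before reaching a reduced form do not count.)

D = 353, ⌊√D⌋ = 18
descent: ρ → (-11,1,8)
descent: ρ → (8,15,-4)  [lands on river]
river: ρ → (-4,17,4)
river: ρ → (4,15,-8)
river: ρ → (-8,17,2)
river: ρ → (2,15,-16)
river: ρ → (-16,17,1)
river: ρ → (1,17,-16)
river: ρ → (-16,15,2)
river: ρ → (2,17,-8)
river: ρ → (-8,15,4)
river: ρ → (4,17,-4)
river: ρ → (-4,15,8)
river: ρ → (8,17,-2)
river: ρ → (-2,15,16)
river: ρ → (16,17,-1)
river: ρ → (-1,17,16)
river: ρ → (16,15,-2)
river: ρ → (-2,17,8)
ρ-cycle length = 18 (tail of 2 descent steps not counted)

18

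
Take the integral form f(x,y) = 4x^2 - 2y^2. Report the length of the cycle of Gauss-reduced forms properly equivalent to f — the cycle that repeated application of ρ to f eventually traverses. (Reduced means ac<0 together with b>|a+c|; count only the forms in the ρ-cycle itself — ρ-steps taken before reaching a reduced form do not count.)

D = 32, ⌊√D⌋ = 5
descent: ρ → (-2,4,2)  [lands on river]
river: ρ → (2,4,-2)
ρ-cycle length = 2 (tail of 1 descent step not counted)

2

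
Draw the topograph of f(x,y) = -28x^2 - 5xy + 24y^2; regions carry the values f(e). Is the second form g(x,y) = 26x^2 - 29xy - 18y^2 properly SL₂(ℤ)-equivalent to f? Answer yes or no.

D₁ = 2713, D₂ = 2713
river cycle of f (length 42): (24, 5, -28), (-28, 51, 1), (1, 51, -28), (-28, 5, 24), (24, 43, -9), (-9, 47, 14), (14, 37, -24), (-24, 11, 27), (27, 43, -8), (-8, 37, 42), … (32 more)
river cycle of g (length 42): (-18, 29, 26), (26, 23, -21), (-21, 19, 28), (28, 37, -12), (-12, 35, 31), (31, 27, -16), (-16, 37, 21), (21, 47, -6), (-6, 49, 13), (13, 29, -36), … (32 more)
cycles differ ⇒ inequivalent

no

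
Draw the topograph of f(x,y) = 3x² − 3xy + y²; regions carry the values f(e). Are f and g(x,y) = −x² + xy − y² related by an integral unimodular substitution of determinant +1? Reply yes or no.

D₁ = -3, D₂ = -3
f: translate: b→3 (≡-3 mod 6), so (3,-3,1)→(3,3,1)
f: flip: (3,3,1)→(1,-3,3)
f: translate: b→1 (≡-3 mod 2), so (1,-3,3)→(1,1,1)
f: reduced (well bottom): (1,1,1) with a≤c, −a<b≤a
g is negative-definite; reduce −g:
−g: translate: b→1 (≡-1 mod 2), so (1,-1,1)→(1,1,1)
−g: reduced (well bottom): (1,1,1) with a≤c, −a<b≤a
flip sign back: reduced form of g is (-1,-1,-1)
reduced forms (1, 1, 1) vs (-1, -1, -1) ⇒ inequivalent

no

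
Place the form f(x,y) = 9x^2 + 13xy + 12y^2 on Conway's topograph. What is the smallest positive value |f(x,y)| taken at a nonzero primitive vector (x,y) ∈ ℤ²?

translate: b→-5 (≡13 mod 18), so (9,13,12)→(9,-5,8)
flip: (9,-5,8)→(8,5,9)
reduced (well bottom): (8,5,9) with a≤c, −a<b≤a
well minimum = a = 8

8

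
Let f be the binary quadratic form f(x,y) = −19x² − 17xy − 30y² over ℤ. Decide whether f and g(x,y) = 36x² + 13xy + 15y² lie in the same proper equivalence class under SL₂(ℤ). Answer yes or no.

D₁ = -1991, D₂ = -1991
f is negative-definite; reduce −f:
−f: reduced (well bottom): (19,17,30) with a≤c, −a<b≤a
flip sign back: reduced form of f is (-19,-17,-30)
g: flip: (36,13,15)→(15,-13,36)
g: reduced (well bottom): (15,-13,36) with a≤c, −a<b≤a
reduced forms (-19, -17, -30) vs (15, -13, 36) ⇒ inequivalent

no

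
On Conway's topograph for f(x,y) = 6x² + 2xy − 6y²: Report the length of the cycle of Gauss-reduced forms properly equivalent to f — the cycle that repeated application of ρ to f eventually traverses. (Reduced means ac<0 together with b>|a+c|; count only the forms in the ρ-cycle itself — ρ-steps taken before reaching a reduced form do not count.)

D = 148, ⌊√D⌋ = 12
river: ρ → (-6,10,2)
river: ρ → (2,10,-6)
river: ρ → (-6,2,6)
river: ρ → (6,10,-2)
river: ρ → (-2,10,6)
river: ρ → (6,2,-6)
ρ-cycle length = 6 (tail of 0 descent steps not counted)

6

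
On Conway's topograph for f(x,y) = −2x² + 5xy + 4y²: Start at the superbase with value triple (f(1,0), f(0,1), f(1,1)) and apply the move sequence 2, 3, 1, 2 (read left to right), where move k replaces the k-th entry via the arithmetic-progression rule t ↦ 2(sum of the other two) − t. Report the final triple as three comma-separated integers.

start (-2,4,7) = (f(1,0),f(0,1),f(1,1))
replace slot 2: 2·((-2)+7) − 4 = 6 → (-2,6,7)
replace slot 3: 2·((-2)+6) − 7 = 1 → (-2,6,1)
replace slot 1: 2·(6+1) − (-2) = 16 → (16,6,1)
replace slot 2: 2·(16+1) − 6 = 28 → (16,28,1)

16,28,1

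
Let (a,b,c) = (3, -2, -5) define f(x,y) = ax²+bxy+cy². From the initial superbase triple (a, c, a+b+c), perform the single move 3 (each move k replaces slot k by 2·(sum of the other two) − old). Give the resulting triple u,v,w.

start (3,-5,-4) = (f(1,0),f(0,1),f(1,1))
replace slot 3: 2·(3+(-5)) − (-4) = 0 → (3,-5,0)

3,-5,0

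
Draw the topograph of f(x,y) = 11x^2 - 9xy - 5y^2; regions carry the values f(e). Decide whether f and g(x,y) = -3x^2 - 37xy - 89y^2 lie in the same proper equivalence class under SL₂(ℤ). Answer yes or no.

D₁ = 301, D₂ = 301
river cycle of f (length 10): (-5, 9, 11), (11, 13, -3), (-3, 17, 1), (1, 17, -3), (-3, 13, 11), (11, 9, -5), (-5, 11, 9), (9, 7, -7), (-7, 7, 9), (9, 11, -5)
river cycle of g (length 10): (-3, 17, 1), (1, 17, -3), (-3, 13, 11), (11, 9, -5), (-5, 11, 9), (9, 7, -7), (-7, 7, 9), (9, 11, -5), (-5, 9, 11), (11, 13, -3)
cycles coincide ⇒ equivalent

yes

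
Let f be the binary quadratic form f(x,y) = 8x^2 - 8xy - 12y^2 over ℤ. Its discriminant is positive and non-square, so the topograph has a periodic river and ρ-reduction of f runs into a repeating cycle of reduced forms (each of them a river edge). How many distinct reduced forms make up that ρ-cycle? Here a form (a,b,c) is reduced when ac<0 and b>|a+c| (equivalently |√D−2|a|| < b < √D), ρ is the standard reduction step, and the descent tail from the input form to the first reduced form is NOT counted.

D = 448, ⌊√D⌋ = 21
descent: ρ → (-12,8,8)  [lands on river]
river: ρ → (8,8,-12)
river: ρ → (-12,16,4)
river: ρ → (4,16,-12)
ρ-cycle length = 4 (tail of 1 descent step not counted)

4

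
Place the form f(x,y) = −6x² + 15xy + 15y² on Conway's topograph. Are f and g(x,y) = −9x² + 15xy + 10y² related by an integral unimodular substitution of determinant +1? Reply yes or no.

D₁ = 585, D₂ = 585
river cycle of f (length 6): (15, 15, -6), (-6, 21, 6), (6, 15, -15), (-15, 15, 6), (6, 21, -6), (-6, 15, 15)
river cycle of g (length 12): (10, 5, -14), (-14, 23, 1), (1, 23, -14), (-14, 5, 10), (10, 15, -9), (-9, 21, 4), (4, 19, -14), (-14, 9, 9), (9, 9, -14), (-14, 19, 4), … (2 more)
cycles differ ⇒ inequivalent

no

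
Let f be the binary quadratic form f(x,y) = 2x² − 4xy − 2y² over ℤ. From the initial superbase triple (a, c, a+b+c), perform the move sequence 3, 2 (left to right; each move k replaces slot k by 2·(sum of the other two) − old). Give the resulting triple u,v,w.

start (2,-2,-4) = (f(1,0),f(0,1),f(1,1))
replace slot 3: 2·(2+(-2)) − (-4) = 4 → (2,-2,4)
replace slot 2: 2·(2+4) − (-2) = 14 → (2,14,4)

2,14,4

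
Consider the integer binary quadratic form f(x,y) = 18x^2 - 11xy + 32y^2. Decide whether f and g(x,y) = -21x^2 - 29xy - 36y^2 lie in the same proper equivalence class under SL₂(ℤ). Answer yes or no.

D₁ = -2183, D₂ = -2183
f: reduced (well bottom): (18,-11,32) with a≤c, −a<b≤a
g is negative-definite; reduce −g:
−g: translate: b→-13 (≡29 mod 42), so (21,29,36)→(21,-13,28)
−g: reduced (well bottom): (21,-13,28) with a≤c, −a<b≤a
flip sign back: reduced form of g is (-21,13,-28)
reduced forms (18, -11, 32) vs (-21, 13, -28) ⇒ inequivalent

no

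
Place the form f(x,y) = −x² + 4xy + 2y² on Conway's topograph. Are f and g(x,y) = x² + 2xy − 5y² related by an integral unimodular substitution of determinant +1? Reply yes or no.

D₁ = 24, D₂ = 24
river cycle of f (length 2): (2, 4, -1), (-1, 4, 2)
river cycle of g (length 2): (1, 4, -2), (-2, 4, 1)
cycles differ ⇒ inequivalent

no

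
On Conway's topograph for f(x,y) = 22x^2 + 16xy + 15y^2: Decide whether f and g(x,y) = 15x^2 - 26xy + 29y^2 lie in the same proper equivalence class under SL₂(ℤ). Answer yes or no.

D₁ = -1064, D₂ = -1064
f: flip: (22,16,15)→(15,-16,22)
f: translate: b→14 (≡-16 mod 30), so (15,-16,22)→(15,14,21)
f: reduced (well bottom): (15,14,21) with a≤c, −a<b≤a
g: translate: b→4 (≡-26 mod 30), so (15,-26,29)→(15,4,18)
g: reduced (well bottom): (15,4,18) with a≤c, −a<b≤a
reduced forms (15, 14, 21) vs (15, 4, 18) ⇒ inequivalent

no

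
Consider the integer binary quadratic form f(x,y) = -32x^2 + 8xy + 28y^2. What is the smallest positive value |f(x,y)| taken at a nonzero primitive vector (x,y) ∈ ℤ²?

river: ρ → (28,48,-12)
river: ρ → (-12,48,28)
river: ρ → (28,8,-32)
river: ρ → (-32,56,4)
river: ρ → (4,56,-32)
river: ρ → (-32,8,28)
closes: descent 0, river 6
min |a| on river = 4

4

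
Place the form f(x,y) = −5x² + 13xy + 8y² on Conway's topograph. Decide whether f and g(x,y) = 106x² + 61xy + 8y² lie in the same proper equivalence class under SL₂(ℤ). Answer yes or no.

D₁ = 329, D₂ = 329
river cycle of f (length 16): (8, 3, -10), (-10, 17, 1), (1, 17, -10), (-10, 3, 8), (8, 13, -5), (-5, 17, 2), (2, 15, -13), (-13, 11, 4), (4, 13, -10), (-10, 7, 7), … (6 more)
river cycle of g (length 16): (8, 3, -10), (-10, 17, 1), (1, 17, -10), (-10, 3, 8), (8, 13, -5), (-5, 17, 2), (2, 15, -13), (-13, 11, 4), (4, 13, -10), (-10, 7, 7), … (6 more)
cycles coincide ⇒ equivalent

yes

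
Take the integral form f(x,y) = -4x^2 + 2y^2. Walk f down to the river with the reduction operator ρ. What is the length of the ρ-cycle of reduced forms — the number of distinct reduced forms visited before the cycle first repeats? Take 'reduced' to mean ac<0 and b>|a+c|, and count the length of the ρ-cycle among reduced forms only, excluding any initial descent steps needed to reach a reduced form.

D = 32, ⌊√D⌋ = 5
descent: ρ → (2,4,-2)  [lands on river]
river: ρ → (-2,4,2)
ρ-cycle length = 2 (tail of 1 descent step not counted)

2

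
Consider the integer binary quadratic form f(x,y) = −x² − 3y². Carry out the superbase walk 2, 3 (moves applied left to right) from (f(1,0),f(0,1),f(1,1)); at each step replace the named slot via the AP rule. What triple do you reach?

start (-1,-3,-4) = (f(1,0),f(0,1),f(1,1))
replace slot 2: 2·((-1)+(-4)) − (-3) = -7 → (-1,-7,-4)
replace slot 3: 2·((-1)+(-7)) − (-4) = -12 → (-1,-7,-12)

-1,-7,-12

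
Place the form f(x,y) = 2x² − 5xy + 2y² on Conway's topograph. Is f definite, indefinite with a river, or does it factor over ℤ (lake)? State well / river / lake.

D = b²−4ac = (-5)² − 4·2·2 = 9
D = 3² is a perfect square ⇒ form factors over ℤ ⇒ lakes

lake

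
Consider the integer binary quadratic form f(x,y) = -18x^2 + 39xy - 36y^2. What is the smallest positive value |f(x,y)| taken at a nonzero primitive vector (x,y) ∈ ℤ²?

translate: b→-3 (≡-39 mod 36), so (18,-39,36)→(18,-3,15)
flip: (18,-3,15)→(15,3,18)
reduced (well bottom): (15,3,18) with a≤c, −a<b≤a
well minimum |f| = |-15| = 15 (negative-definite)

15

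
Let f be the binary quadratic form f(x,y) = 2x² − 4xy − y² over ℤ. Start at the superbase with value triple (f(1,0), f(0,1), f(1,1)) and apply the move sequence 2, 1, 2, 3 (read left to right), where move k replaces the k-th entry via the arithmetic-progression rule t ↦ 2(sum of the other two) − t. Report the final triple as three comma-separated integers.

start (2,-1,-3) = (f(1,0),f(0,1),f(1,1))
replace slot 2: 2·(2+(-3)) − (-1) = -1 → (2,-1,-3)
replace slot 1: 2·((-1)+(-3)) − 2 = -10 → (-10,-1,-3)
replace slot 2: 2·((-10)+(-3)) − (-1) = -25 → (-10,-25,-3)
replace slot 3: 2·((-10)+(-25)) − (-3) = -67 → (-10,-25,-67)

-10,-25,-67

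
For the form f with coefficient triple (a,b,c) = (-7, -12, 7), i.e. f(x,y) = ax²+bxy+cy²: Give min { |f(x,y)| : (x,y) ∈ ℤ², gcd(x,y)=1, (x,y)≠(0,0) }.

descent: ρ → (7,12,-7)  [lands on river]
river: ρ → (-7,16,3)
river: ρ → (3,14,-12)
river: ρ → (-12,10,5)
river: ρ → (5,10,-12)
river: ρ → (-12,14,3)
river: ρ → (3,16,-7)
river: ρ → (-7,12,7)
river: ρ → (7,16,-3)
river: ρ → (-3,14,12)
river: ρ → (12,10,-5)
river: ρ → (-5,10,12)
river: ρ → (12,14,-3)
river: ρ → (-3,16,7)
closes: descent 1, river 14
min |a| on river = 3

3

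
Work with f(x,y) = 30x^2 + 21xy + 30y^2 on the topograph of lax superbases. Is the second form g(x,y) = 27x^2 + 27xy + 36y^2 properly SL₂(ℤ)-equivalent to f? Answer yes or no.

D₁ = -3159, D₂ = -3159
f: reduced (well bottom): (30,21,30) with a≤c, −a<b≤a
g: reduced (well bottom): (27,27,36) with a≤c, −a<b≤a
reduced forms (30, 21, 30) vs (27, 27, 36) ⇒ inequivalent

no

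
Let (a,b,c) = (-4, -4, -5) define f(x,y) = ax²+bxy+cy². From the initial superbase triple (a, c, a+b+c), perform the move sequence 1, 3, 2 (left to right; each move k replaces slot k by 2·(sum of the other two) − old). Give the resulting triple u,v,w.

start (-4,-5,-13) = (f(1,0),f(0,1),f(1,1))
replace slot 1: 2·((-5)+(-13)) − (-4) = -32 → (-32,-5,-13)
replace slot 3: 2·((-32)+(-5)) − (-13) = -61 → (-32,-5,-61)
replace slot 2: 2·((-32)+(-61)) − (-5) = -181 → (-32,-181,-61)

-32,-181,-61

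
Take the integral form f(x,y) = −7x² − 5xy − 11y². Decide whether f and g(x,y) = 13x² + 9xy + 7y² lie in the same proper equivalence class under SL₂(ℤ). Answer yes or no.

D₁ = -283, D₂ = -283
f is negative-definite; reduce −f:
−f: reduced (well bottom): (7,5,11) with a≤c, −a<b≤a
flip sign back: reduced form of f is (-7,-5,-11)
g: flip: (13,9,7)→(7,-9,13)
g: translate: b→5 (≡-9 mod 14), so (7,-9,13)→(7,5,11)
g: reduced (well bottom): (7,5,11) with a≤c, −a<b≤a
reduced forms (-7, -5, -11) vs (7, 5, 11) ⇒ inequivalent

no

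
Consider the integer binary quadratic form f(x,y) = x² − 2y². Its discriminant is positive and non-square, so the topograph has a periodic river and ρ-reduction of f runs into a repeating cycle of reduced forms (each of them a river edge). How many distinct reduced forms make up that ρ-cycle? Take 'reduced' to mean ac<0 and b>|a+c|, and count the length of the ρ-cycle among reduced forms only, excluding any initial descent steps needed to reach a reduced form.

D = 8, ⌊√D⌋ = 2
descent: ρ → (-2,0,1)
descent: ρ → (1,2,-1)  [lands on river]
river: ρ → (-1,2,1)
ρ-cycle length = 2 (tail of 2 descent steps not counted)

2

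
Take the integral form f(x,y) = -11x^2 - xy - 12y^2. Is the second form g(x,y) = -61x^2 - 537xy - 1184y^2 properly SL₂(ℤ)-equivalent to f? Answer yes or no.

D₁ = -527, D₂ = -527
f is negative-definite; reduce −f:
−f: reduced (well bottom): (11,1,12) with a≤c, −a<b≤a
flip sign back: reduced form of f is (-11,-1,-12)
g is negative-definite; reduce −g:
−g: translate: b→49 (≡537 mod 122), so (61,537,1184)→(61,49,12)
−g: flip: (61,49,12)→(12,-49,61)
−g: translate: b→-1 (≡-49 mod 24), so (12,-49,61)→(12,-1,11)
−g: flip: (12,-1,11)→(11,1,12)
−g: reduced (well bottom): (11,1,12) with a≤c, −a<b≤a
flip sign back: reduced form of g is (-11,-1,-12)
reduced forms (-11, -1, -12) vs (-11, -1, -12) ⇒ equivalent

yes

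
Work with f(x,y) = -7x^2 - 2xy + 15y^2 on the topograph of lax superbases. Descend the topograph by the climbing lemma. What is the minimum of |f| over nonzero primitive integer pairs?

descent: ρ → (15,2,-7)
descent: ρ → (-7,12,10)  [lands on river]
river: ρ → (10,8,-9)
river: ρ → (-9,10,9)
river: ρ → (9,8,-10)
river: ρ → (-10,12,7)
river: ρ → (7,16,-6)
river: ρ → (-6,20,1)
river: ρ → (1,20,-6)
river: ρ → (-6,16,7)
river: ρ → (7,12,-10)
river: ρ → (-10,8,9)
river: ρ → (9,10,-9)
river: ρ → (-9,8,10)
river: ρ → (10,12,-7)
river: ρ → (-7,16,6)
river: ρ → (6,20,-1)
river: ρ → (-1,20,6)
river: ρ → (6,16,-7)
closes: descent 2, river 18
min |a| on river = 1

1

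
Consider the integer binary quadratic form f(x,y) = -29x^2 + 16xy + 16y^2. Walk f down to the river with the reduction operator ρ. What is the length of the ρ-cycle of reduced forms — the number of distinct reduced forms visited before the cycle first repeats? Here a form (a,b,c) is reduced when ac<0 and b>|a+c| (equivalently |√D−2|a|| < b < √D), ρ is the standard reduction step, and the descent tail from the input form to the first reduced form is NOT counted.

D = 2112, ⌊√D⌋ = 45
river: ρ → (16,16,-29)
river: ρ → (-29,42,3)
river: ρ → (3,42,-29)
river: ρ → (-29,16,16)
ρ-cycle length = 4 (tail of 0 descent steps not counted)

4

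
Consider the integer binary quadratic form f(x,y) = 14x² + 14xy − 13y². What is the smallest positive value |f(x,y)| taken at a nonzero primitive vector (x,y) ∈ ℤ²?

river: ρ → (-13,12,15)
river: ρ → (15,18,-10)
river: ρ → (-10,22,11)
river: ρ → (11,22,-10)
river: ρ → (-10,18,15)
river: ρ → (15,12,-13)
river: ρ → (-13,14,14)
river: ρ → (14,14,-13)
closes: descent 0, river 8
min |a| on river = 10

10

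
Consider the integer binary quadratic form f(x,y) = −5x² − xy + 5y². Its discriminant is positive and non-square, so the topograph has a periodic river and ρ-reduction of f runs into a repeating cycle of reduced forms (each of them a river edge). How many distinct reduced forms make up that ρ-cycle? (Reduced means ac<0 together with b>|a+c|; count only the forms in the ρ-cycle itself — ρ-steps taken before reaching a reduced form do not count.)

D = 101, ⌊√D⌋ = 10
descent: ρ → (5,1,-5)  [lands on river]
river: ρ → (-5,9,1)
river: ρ → (1,9,-5)
river: ρ → (-5,1,5)
river: ρ → (5,9,-1)
river: ρ → (-1,9,5)
ρ-cycle length = 6 (tail of 1 descent step not counted)

6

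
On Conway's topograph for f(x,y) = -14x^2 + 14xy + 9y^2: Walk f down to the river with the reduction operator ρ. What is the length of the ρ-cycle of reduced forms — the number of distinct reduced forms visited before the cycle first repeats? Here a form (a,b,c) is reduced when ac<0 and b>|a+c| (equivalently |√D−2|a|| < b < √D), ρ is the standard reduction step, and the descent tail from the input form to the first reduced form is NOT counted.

D = 700, ⌊√D⌋ = 26
river: ρ → (9,22,-6)
river: ρ → (-6,26,1)
river: ρ → (1,26,-6)
river: ρ → (-6,22,9)
river: ρ → (9,14,-14)
river: ρ → (-14,14,9)
ρ-cycle length = 6 (tail of 0 descent steps not counted)

6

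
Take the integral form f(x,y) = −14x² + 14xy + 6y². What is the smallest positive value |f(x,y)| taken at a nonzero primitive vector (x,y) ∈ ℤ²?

river: ρ → (6,22,-2)
river: ρ → (-2,22,6)
river: ρ → (6,14,-14)
river: ρ → (-14,14,6)
closes: descent 0, river 4
min |a| on river = 2

2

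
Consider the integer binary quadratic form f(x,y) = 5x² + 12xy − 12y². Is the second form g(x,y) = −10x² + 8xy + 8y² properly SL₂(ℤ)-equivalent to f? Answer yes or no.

D₁ = 384, D₂ = 384
river cycle of f (length 4): (-12, 12, 5), (5, 18, -3), (-3, 18, 5), (5, 12, -12)
river cycle of g (length 4): (8, 8, -10), (-10, 12, 6), (6, 12, -10), (-10, 8, 8)
cycles differ ⇒ inequivalent

no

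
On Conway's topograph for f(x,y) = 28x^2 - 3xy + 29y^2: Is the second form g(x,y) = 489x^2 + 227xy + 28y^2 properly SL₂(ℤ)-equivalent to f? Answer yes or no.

D₁ = -3239, D₂ = -3239
f: reduced (well bottom): (28,-3,29) with a≤c, −a<b≤a
g: flip: (489,227,28)→(28,-227,489)
g: translate: b→-3 (≡-227 mod 56), so (28,-227,489)→(28,-3,29)
g: reduced (well bottom): (28,-3,29) with a≤c, −a<b≤a
reduced forms (28, -3, 29) vs (28, -3, 29) ⇒ equivalent

yes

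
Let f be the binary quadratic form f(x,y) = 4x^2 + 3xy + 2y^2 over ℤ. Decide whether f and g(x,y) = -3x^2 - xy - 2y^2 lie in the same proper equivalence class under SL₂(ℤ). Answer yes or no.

D₁ = -23, D₂ = -23
f: flip: (4,3,2)→(2,-3,4)
f: translate: b→1 (≡-3 mod 4), so (2,-3,4)→(2,1,3)
f: reduced (well bottom): (2,1,3) with a≤c, −a<b≤a
g is negative-definite; reduce −g:
−g: flip: (3,1,2)→(2,-1,3)
−g: reduced (well bottom): (2,-1,3) with a≤c, −a<b≤a
flip sign back: reduced form of g is (-2,1,-3)
reduced forms (2, 1, 3) vs (-2, 1, -3) ⇒ inequivalent

no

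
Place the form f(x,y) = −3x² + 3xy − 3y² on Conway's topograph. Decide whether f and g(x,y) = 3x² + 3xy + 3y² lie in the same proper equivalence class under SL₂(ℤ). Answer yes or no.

D₁ = -27, D₂ = -27
f is negative-definite; reduce −f:
−f: translate: b→3 (≡-3 mod 6), so (3,-3,3)→(3,3,3)
−f: reduced (well bottom): (3,3,3) with a≤c, −a<b≤a
flip sign back: reduced form of f is (-3,-3,-3)
g: reduced (well bottom): (3,3,3) with a≤c, −a<b≤a
reduced forms (-3, -3, -3) vs (3, 3, 3) ⇒ inequivalent

no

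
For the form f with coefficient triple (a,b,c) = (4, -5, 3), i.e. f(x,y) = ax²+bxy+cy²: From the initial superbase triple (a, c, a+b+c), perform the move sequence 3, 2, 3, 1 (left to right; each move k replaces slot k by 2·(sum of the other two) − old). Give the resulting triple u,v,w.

start (4,3,2) = (f(1,0),f(0,1),f(1,1))
replace slot 3: 2·(4+3) − 2 = 12 → (4,3,12)
replace slot 2: 2·(4+12) − 3 = 29 → (4,29,12)
replace slot 3: 2·(4+29) − 12 = 54 → (4,29,54)
replace slot 1: 2·(29+54) − 4 = 162 → (162,29,54)

162,29,54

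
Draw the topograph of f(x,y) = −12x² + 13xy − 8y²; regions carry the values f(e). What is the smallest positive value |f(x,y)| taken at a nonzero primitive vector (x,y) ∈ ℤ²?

translate: b→11 (≡-13 mod 24), so (12,-13,8)→(12,11,7)
flip: (12,11,7)→(7,-11,12)
translate: b→3 (≡-11 mod 14), so (7,-11,12)→(7,3,8)
reduced (well bottom): (7,3,8) with a≤c, −a<b≤a
well minimum |f| = |-7| = 7 (negative-definite)

7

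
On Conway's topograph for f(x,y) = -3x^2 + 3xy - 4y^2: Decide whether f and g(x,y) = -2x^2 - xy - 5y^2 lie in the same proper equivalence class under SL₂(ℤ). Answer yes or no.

D₁ = -39, D₂ = -39
f is negative-definite; reduce −f:
−f: translate: b→3 (≡-3 mod 6), so (3,-3,4)→(3,3,4)
−f: reduced (well bottom): (3,3,4) with a≤c, −a<b≤a
flip sign back: reduced form of f is (-3,-3,-4)
g is negative-definite; reduce −g:
−g: reduced (well bottom): (2,1,5) with a≤c, −a<b≤a
flip sign back: reduced form of g is (-2,-1,-5)
reduced forms (-3, -3, -4) vs (-2, -1, -5) ⇒ inequivalent

no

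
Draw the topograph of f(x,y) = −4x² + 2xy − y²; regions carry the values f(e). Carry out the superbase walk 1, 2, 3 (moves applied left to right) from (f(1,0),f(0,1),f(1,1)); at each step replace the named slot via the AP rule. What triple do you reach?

start (-4,-1,-3) = (f(1,0),f(0,1),f(1,1))
replace slot 1: 2·((-1)+(-3)) − (-4) = -4 → (-4,-1,-3)
replace slot 2: 2·((-4)+(-3)) − (-1) = -13 → (-4,-13,-3)
replace slot 3: 2·((-4)+(-13)) − (-3) = -31 → (-4,-13,-31)

-4,-13,-31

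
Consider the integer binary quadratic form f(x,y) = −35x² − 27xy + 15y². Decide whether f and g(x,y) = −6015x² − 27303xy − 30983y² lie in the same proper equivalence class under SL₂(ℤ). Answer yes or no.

D₁ = 2829, D₂ = 2829
river cycle of f (length 12): (15, 27, -35), (-35, 43, 7), (7, 41, -41), (-41, 41, 7), (7, 43, -35), (-35, 27, 15), (15, 33, -29), (-29, 25, 19), (19, 51, -3), (-3, 51, 19), … (2 more)
river cycle of g (length 12): (-35, 43, 7), (7, 41, -41), (-41, 41, 7), (7, 43, -35), (-35, 27, 15), (15, 33, -29), (-29, 25, 19), (19, 51, -3), (-3, 51, 19), (19, 25, -29), … (2 more)
cycles coincide ⇒ equivalent

yes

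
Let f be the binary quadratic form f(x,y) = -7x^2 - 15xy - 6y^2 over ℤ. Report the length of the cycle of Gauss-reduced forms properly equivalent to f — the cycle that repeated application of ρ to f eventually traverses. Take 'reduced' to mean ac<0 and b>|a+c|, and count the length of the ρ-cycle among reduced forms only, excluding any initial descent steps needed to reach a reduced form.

D = 57, ⌊√D⌋ = 7
descent: ρ → (-6,3,2)
descent: ρ → (2,5,-4)  [lands on river]
river: ρ → (-4,3,3)
river: ρ → (3,3,-4)
river: ρ → (-4,5,2)
river: ρ → (2,7,-1)
river: ρ → (-1,7,2)
ρ-cycle length = 6 (tail of 2 descent steps not counted)

6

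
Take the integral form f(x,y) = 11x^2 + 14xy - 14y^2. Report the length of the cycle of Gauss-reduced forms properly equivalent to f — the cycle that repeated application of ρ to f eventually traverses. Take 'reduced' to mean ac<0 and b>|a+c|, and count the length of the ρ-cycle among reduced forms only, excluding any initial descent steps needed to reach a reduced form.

D = 812, ⌊√D⌋ = 28
river: ρ → (-14,14,11)
river: ρ → (11,8,-17)
river: ρ → (-17,26,2)
river: ρ → (2,26,-17)
river: ρ → (-17,8,11)
river: ρ → (11,14,-14)
ρ-cycle length = 6 (tail of 0 descent steps not counted)

6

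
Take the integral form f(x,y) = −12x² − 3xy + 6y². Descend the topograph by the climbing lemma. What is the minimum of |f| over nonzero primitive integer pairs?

descent: ρ → (6,15,-3)  [lands on river]
river: ρ → (-3,15,6)
river: ρ → (6,9,-9)
river: ρ → (-9,9,6)
closes: descent 1, river 4
min |a| on river = 3

3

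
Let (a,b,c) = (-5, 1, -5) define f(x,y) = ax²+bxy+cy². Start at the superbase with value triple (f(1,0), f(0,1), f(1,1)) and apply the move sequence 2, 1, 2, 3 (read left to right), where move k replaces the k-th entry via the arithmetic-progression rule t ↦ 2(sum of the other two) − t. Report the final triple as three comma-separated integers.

start (-5,-5,-9) = (f(1,0),f(0,1),f(1,1))
replace slot 2: 2·((-5)+(-9)) − (-5) = -23 → (-5,-23,-9)
replace slot 1: 2·((-23)+(-9)) − (-5) = -59 → (-59,-23,-9)
replace slot 2: 2·((-59)+(-9)) − (-23) = -113 → (-59,-113,-9)
replace slot 3: 2·((-59)+(-113)) − (-9) = -335 → (-59,-113,-335)

-59,-113,-335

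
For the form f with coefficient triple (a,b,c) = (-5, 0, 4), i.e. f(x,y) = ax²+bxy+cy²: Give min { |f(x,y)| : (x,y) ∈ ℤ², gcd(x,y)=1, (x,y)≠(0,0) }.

descent: ρ → (4,8,-1)  [lands on river]
river: ρ → (-1,8,4)
closes: descent 1, river 2
min |a| on river = 1

1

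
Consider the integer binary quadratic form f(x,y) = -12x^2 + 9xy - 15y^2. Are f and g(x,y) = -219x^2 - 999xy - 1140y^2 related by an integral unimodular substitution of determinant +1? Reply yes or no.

D₁ = -639, D₂ = -639
f is negative-definite; reduce −f:
−f: reduced (well bottom): (12,-9,15) with a≤c, −a<b≤a
flip sign back: reduced form of f is (-12,9,-15)
g is negative-definite; reduce −g:
−g: translate: b→123 (≡999 mod 438), so (219,999,1140)→(219,123,18)
−g: flip: (219,123,18)→(18,-123,219)
−g: translate: b→-15 (≡-123 mod 36), so (18,-123,219)→(18,-15,12)
−g: flip: (18,-15,12)→(12,15,18)
−g: translate: b→-9 (≡15 mod 24), so (12,15,18)→(12,-9,15)
−g: reduced (well bottom): (12,-9,15) with a≤c, −a<b≤a
flip sign back: reduced form of g is (-12,9,-15)
reduced forms (-12, 9, -15) vs (-12, 9, -15) ⇒ equivalent

yes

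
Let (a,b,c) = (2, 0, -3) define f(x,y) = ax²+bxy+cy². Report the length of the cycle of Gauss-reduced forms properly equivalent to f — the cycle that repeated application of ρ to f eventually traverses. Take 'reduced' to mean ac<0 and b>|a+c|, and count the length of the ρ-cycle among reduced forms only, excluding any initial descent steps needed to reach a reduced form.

D = 24, ⌊√D⌋ = 4
descent: ρ → (-3,0,2)
descent: ρ → (2,4,-1)  [lands on river]
river: ρ → (-1,4,2)
ρ-cycle length = 2 (tail of 2 descent steps not counted)

2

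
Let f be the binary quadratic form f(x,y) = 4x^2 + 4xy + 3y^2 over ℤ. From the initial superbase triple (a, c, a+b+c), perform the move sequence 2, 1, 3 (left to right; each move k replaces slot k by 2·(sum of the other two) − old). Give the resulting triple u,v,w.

start (4,3,11) = (f(1,0),f(0,1),f(1,1))
replace slot 2: 2·(4+11) − 3 = 27 → (4,27,11)
replace slot 1: 2·(27+11) − 4 = 72 → (72,27,11)
replace slot 3: 2·(72+27) − 11 = 187 → (72,27,187)

72,27,187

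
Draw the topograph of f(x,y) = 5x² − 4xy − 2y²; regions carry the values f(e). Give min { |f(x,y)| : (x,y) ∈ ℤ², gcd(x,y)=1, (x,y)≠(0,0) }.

descent: ρ → (-2,4,5)  [lands on river]
river: ρ → (5,6,-1)
river: ρ → (-1,6,5)
river: ρ → (5,4,-2)
closes: descent 1, river 4
min |a| on river = 1

1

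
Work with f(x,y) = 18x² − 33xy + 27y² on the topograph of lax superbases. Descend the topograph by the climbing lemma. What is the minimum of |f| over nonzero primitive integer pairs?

translate: b→3 (≡-33 mod 36), so (18,-33,27)→(18,3,12)
flip: (18,3,12)→(12,-3,18)
reduced (well bottom): (12,-3,18) with a≤c, −a<b≤a
well minimum = a = 12

12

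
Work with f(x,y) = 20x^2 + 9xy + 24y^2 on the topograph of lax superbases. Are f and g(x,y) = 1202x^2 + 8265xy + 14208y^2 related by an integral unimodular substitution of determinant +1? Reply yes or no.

D₁ = -1839, D₂ = -1839
f: reduced (well bottom): (20,9,24) with a≤c, −a<b≤a
g: translate: b→1053 (≡8265 mod 2404), so (1202,8265,14208)→(1202,1053,231)
g: flip: (1202,1053,231)→(231,-1053,1202)
g: translate: b→-129 (≡-1053 mod 462), so (231,-1053,1202)→(231,-129,20)
g: flip: (231,-129,20)→(20,129,231)
g: translate: b→9 (≡129 mod 40), so (20,129,231)→(20,9,24)
g: reduced (well bottom): (20,9,24) with a≤c, −a<b≤a
reduced forms (20, 9, 24) vs (20, 9, 24) ⇒ equivalent

yes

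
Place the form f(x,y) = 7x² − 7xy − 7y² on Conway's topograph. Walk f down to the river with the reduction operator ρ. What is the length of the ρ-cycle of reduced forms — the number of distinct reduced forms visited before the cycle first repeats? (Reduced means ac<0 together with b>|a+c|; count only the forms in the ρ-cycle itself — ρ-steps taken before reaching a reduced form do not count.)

D = 245, ⌊√D⌋ = 15
descent: ρ → (-7,7,7)  [lands on river]
river: ρ → (7,7,-7)
ρ-cycle length = 2 (tail of 1 descent step not counted)

2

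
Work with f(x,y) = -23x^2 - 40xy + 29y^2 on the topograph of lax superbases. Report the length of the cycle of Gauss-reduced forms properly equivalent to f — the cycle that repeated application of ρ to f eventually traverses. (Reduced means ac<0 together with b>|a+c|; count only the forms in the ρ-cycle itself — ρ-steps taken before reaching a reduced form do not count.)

D = 4268, ⌊√D⌋ = 65
descent: ρ → (29,40,-23)  [lands on river]
river: ρ → (-23,52,17)
river: ρ → (17,50,-26)
river: ρ → (-26,54,13)
river: ρ → (13,50,-34)
river: ρ → (-34,18,29)
ρ-cycle length = 6 (tail of 1 descent step not counted)

6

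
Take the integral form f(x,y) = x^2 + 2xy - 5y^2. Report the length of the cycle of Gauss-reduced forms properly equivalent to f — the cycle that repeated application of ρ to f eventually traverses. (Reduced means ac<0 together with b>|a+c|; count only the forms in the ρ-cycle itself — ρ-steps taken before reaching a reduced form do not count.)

D = 24, ⌊√D⌋ = 4
descent: ρ → (-5,-2,1)
descent: ρ → (1,4,-2)  [lands on river]
river: ρ → (-2,4,1)
ρ-cycle length = 2 (tail of 2 descent steps not counted)

2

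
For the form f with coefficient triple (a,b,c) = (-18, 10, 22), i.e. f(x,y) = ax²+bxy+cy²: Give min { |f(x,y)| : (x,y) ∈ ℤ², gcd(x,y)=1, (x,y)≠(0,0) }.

river: ρ → (22,34,-6)
river: ρ → (-6,38,10)
river: ρ → (10,22,-30)
river: ρ → (-30,38,2)
river: ρ → (2,38,-30)
river: ρ → (-30,22,10)
river: ρ → (10,38,-6)
river: ρ → (-6,34,22)
river: ρ → (22,10,-18)
river: ρ → (-18,26,14)
river: ρ → (14,30,-14)
river: ρ → (-14,26,18)
river: ρ → (18,10,-22)
river: ρ → (-22,34,6)
river: ρ → (6,38,-10)
river: ρ → (-10,22,30)
river: ρ → (30,38,-2)
river: ρ → (-2,38,30)
river: ρ → (30,22,-10)
river: ρ → (-10,38,6)
river: ρ → (6,34,-22)
river: ρ → (-22,10,18)
river: ρ → (18,26,-14)
river: ρ → (-14,30,14)
river: ρ → (14,26,-18)
river: ρ → (-18,10,22)
closes: descent 0, river 26
min |a| on river = 2

2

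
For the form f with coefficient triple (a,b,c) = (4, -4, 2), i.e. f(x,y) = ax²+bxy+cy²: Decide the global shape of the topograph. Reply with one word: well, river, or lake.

D = b²−4ac = (-4)² − 4·4·2 = -16
D < 0 ⇒ definite ⇒ every region one sign ⇒ single well

well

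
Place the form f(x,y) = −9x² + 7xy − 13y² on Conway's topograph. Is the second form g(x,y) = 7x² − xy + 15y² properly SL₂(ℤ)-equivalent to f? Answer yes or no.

D₁ = -419, D₂ = -419
f is negative-definite; reduce −f:
−f: reduced (well bottom): (9,-7,13) with a≤c, −a<b≤a
flip sign back: reduced form of f is (-9,7,-13)
g: reduced (well bottom): (7,-1,15) with a≤c, −a<b≤a
reduced forms (-9, 7, -13) vs (7, -1, 15) ⇒ inequivalent

no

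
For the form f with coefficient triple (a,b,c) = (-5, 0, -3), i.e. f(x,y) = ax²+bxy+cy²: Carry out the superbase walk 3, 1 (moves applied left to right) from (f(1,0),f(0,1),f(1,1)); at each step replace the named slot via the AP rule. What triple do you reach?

start (-5,-3,-8) = (f(1,0),f(0,1),f(1,1))
replace slot 3: 2·((-5)+(-3)) − (-8) = -8 → (-5,-3,-8)
replace slot 1: 2·((-3)+(-8)) − (-5) = -17 → (-17,-3,-8)

-17,-3,-8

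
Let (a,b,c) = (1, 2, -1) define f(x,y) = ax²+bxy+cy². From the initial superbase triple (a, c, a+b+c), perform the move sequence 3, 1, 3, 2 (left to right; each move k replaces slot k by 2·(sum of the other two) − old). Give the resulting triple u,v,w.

start (1,-1,2) = (f(1,0),f(0,1),f(1,1))
replace slot 3: 2·(1+(-1)) − 2 = -2 → (1,-1,-2)
replace slot 1: 2·((-1)+(-2)) − 1 = -7 → (-7,-1,-2)
replace slot 3: 2·((-7)+(-1)) − (-2) = -14 → (-7,-1,-14)
replace slot 2: 2·((-7)+(-14)) − (-1) = -41 → (-7,-41,-14)

-7,-41,-14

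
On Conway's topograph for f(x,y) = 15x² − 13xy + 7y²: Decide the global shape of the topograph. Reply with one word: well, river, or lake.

D = b²−4ac = (-13)² − 4·15·7 = -251
D < 0 ⇒ definite ⇒ every region one sign ⇒ single well

well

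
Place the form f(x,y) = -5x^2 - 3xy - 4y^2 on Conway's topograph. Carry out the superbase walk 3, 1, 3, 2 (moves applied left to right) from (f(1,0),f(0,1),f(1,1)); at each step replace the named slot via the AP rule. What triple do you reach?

start (-5,-4,-12) = (f(1,0),f(0,1),f(1,1))
replace slot 3: 2·((-5)+(-4)) − (-12) = -6 → (-5,-4,-6)
replace slot 1: 2·((-4)+(-6)) − (-5) = -15 → (-15,-4,-6)
replace slot 3: 2·((-15)+(-4)) − (-6) = -32 → (-15,-4,-32)
replace slot 2: 2·((-15)+(-32)) − (-4) = -90 → (-15,-90,-32)

-15,-90,-32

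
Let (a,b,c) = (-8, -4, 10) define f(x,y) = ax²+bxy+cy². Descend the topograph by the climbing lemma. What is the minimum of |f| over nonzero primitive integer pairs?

descent: ρ → (10,4,-8)  [lands on river]
river: ρ → (-8,12,6)
river: ρ → (6,12,-8)
river: ρ → (-8,4,10)
river: ρ → (10,16,-2)
river: ρ → (-2,16,10)
closes: descent 1, river 6
min |a| on river = 2

2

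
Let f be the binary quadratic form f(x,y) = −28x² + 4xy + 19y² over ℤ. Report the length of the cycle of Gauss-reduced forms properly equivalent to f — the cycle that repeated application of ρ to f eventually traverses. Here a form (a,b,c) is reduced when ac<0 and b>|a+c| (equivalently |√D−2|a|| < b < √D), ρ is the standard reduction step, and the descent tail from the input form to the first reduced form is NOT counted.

D = 2144, ⌊√D⌋ = 46
descent: ρ → (19,34,-13)  [lands on river]
river: ρ → (-13,44,4)
river: ρ → (4,44,-13)
river: ρ → (-13,34,19)
river: ρ → (19,42,-5)
river: ρ → (-5,38,35)
river: ρ → (35,32,-8)
river: ρ → (-8,32,35)
river: ρ → (35,38,-5)
river: ρ → (-5,42,19)
ρ-cycle length = 10 (tail of 1 descent step not counted)

10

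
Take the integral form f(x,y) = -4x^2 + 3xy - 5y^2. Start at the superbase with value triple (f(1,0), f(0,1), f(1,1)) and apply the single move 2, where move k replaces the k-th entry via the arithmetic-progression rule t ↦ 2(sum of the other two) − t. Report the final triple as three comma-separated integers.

start (-4,-5,-6) = (f(1,0),f(0,1),f(1,1))
replace slot 2: 2·((-4)+(-6)) − (-5) = -15 → (-4,-15,-6)

-4,-15,-6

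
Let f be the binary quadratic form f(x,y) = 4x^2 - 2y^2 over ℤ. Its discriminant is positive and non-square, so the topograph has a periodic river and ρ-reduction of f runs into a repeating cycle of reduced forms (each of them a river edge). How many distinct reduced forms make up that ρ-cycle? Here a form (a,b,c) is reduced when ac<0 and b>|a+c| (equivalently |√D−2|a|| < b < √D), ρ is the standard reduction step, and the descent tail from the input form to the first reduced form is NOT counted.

D = 32, ⌊√D⌋ = 5
descent: ρ → (-2,4,2)  [lands on river]
river: ρ → (2,4,-2)
ρ-cycle length = 2 (tail of 1 descent step not counted)

2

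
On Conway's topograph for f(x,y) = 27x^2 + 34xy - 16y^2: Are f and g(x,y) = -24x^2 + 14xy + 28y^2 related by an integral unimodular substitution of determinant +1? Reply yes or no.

D₁ = 2884, D₂ = 2884
river cycle of f (length 40): (-16, 30, 31), (31, 32, -15), (-15, 28, 35), (35, 42, -8), (-8, 38, 45), (45, 52, -1), (-1, 52, 45), (45, 38, -8), (-8, 42, 35), (35, 28, -15), … (30 more)
river cycle of g (length 36): (28, 42, -10), (-10, 38, 36), (36, 34, -12), (-12, 38, 30), (30, 22, -20), (-20, 18, 32), (32, 46, -6), (-6, 50, 16), (16, 46, -12), (-12, 50, 8), … (26 more)
cycles differ ⇒ inequivalent

no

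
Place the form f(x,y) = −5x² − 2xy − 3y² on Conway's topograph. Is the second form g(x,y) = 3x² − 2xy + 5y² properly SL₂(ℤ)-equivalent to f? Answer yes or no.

D₁ = -56, D₂ = -56
f is negative-definite; reduce −f:
−f: flip: (5,2,3)→(3,-2,5)
−f: reduced (well bottom): (3,-2,5) with a≤c, −a<b≤a
flip sign back: reduced form of f is (-3,2,-5)
g: reduced (well bottom): (3,-2,5) with a≤c, −a<b≤a
reduced forms (-3, 2, -5) vs (3, -2, 5) ⇒ inequivalent

no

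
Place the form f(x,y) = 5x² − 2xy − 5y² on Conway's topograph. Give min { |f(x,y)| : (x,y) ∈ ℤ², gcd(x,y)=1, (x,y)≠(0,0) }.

descent: ρ → (-5,2,5)  [lands on river]
river: ρ → (5,8,-2)
river: ρ → (-2,8,5)
river: ρ → (5,2,-5)
river: ρ → (-5,8,2)
river: ρ → (2,8,-5)
closes: descent 1, river 6
min |a| on river = 2

2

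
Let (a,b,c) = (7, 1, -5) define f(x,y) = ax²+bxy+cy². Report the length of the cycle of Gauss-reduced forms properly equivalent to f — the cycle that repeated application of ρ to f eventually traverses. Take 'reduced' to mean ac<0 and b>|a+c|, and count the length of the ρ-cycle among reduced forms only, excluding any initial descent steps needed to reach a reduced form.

D = 141, ⌊√D⌋ = 11
descent: ρ → (-5,9,3)  [lands on river]
river: ρ → (3,9,-5)
river: ρ → (-5,11,1)
river: ρ → (1,11,-5)
ρ-cycle length = 4 (tail of 1 descent step not counted)

4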